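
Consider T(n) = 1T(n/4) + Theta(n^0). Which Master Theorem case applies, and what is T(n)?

Master Theorem for T(n) = 1T(n/4) + O(n^0):

a = 1, b = 4, c = 0
log_b(a) = log_4(1) = 0.0000

Case 2: c = 0 = log_4(1) = 0.0000
T(n) = O(n^0 log n) = O(log n)

For T(n) = 1T(n/4) + O(n^0): log_4(1) = 0.0000. This is Case 2 of the Master Theorem (c = log_b(a), equal work at all levels), giving O(log n).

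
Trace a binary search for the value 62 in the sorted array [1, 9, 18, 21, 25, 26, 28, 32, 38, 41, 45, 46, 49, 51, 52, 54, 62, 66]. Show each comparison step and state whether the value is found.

Binary search for 62 in [1, 9, 18, 21, 25, 26, 28, 32, 38, 41, 45, 46, 49, 51, 52, 54, 62, 66]:

lo=0, hi=17, mid=8, arr[mid]=38 -> 38 < 62, search right half
lo=9, hi=17, mid=13, arr[mid]=51 -> 51 < 62, search right half
lo=14, hi=17, mid=15, arr[mid]=54 -> 54 < 62, search right half
lo=16, hi=17, mid=16, arr[mid]=62 -> Found target at index 16!

Binary search finds 62 at index 16 after 4 comparisons. The search repeatedly halves the search space by comparing with the middle element.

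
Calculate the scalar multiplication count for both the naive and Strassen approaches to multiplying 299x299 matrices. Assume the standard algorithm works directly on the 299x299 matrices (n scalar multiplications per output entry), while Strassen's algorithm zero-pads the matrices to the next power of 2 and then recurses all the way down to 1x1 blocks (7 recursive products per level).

Matrix multiplication for 299x299 matrices:

Strassen's algorithm requires power-of-2 dimensions. Pad 299x299 to 512x512 (next power of 2).

Standard algorithm: 299^3 = 26730899 multiplications
Strassen's algorithm: 7^(log2(512)) = 7^9 = 40353607 multiplications
Difference: 26730899 - 40353607 = -13622708 (Strassen uses MORE here due to padding overhead — for small or just-over-power-of-2 n, padding can outweigh the per-level savings)

Standard: 26730899 multiplications (299^3). Strassen: 40353607 multiplications (7^9, after padding to 512x512). Strassen reduces 8 recursive multiplications to 7 at each level.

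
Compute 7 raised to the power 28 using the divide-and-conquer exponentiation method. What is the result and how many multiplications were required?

Computing 7^28 by squaring (build up from 7^1; each line after the first costs one multiplication):

7^1 = 7
7^2 = (7^1)^2 = 7^2 = 49
7^3 = 7 * 7^2 = 7 * 49 = 343
7^6 = (7^3)^2 = 343^2 = 117649
7^7 = 7 * 7^6 = 7 * 117649 = 823543
7^14 = (7^7)^2 = 823543^2 = 678223072849
7^28 = (7^14)^2 = 678223072849^2 = 459986536544739960976801

Result: 459986536544739960976801
Multiplications needed: 6 (6 lines after 7^1)

7^28 = 459986536544739960976801. Using exponentiation by squaring, this requires 6 multiplications. The key idea: if the exponent is even, square the half-power; if odd, multiply by the base once.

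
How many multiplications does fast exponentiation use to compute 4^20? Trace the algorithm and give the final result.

Computing 4^20 by squaring (build up from 4^1; each line after the first costs one multiplication):

4^1 = 4
4^2 = (4^1)^2 = 4^2 = 16
4^4 = (4^2)^2 = 16^2 = 256
4^5 = 4 * 4^4 = 4 * 256 = 1024
4^10 = (4^5)^2 = 1024^2 = 1048576
4^20 = (4^10)^2 = 1048576^2 = 1099511627776

Result: 1099511627776
Multiplications needed: 5 (5 lines after 4^1)

4^20 = 1099511627776. Using exponentiation by squaring, this requires 5 multiplications. The key idea: if the exponent is even, square the half-power; if odd, multiply by the base once.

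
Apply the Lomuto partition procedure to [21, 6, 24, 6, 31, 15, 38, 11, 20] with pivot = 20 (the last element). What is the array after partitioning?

Lomuto partition with pivot = 20:

Initial array: [21, 6, 24, 6, 31, 15, 38, 11, 20]

arr[0]=21 > 20: no swap
arr[1]=6 <= 20: swap with position 0, array becomes [6, 21, 24, 6, 31, 15, 38, 11, 20]
arr[2]=24 > 20: no swap
arr[3]=6 <= 20: swap with position 1, array becomes [6, 6, 24, 21, 31, 15, 38, 11, 20]
arr[4]=31 > 20: no swap
arr[5]=15 <= 20: swap with position 2, array becomes [6, 6, 15, 21, 31, 24, 38, 11, 20]
arr[6]=38 > 20: no swap
arr[7]=11 <= 20: swap with position 3, array becomes [6, 6, 15, 11, 31, 24, 38, 21, 20]

Place pivot at position 4: [6, 6, 15, 11, 20, 24, 38, 21, 31]
Pivot position: 4

After partitioning with pivot 20, the array becomes [6, 6, 15, 11, 20, 24, 38, 21, 31]. The pivot is placed at index 4. All elements to the left of the pivot are <= 20, and all elements to the right are > 20.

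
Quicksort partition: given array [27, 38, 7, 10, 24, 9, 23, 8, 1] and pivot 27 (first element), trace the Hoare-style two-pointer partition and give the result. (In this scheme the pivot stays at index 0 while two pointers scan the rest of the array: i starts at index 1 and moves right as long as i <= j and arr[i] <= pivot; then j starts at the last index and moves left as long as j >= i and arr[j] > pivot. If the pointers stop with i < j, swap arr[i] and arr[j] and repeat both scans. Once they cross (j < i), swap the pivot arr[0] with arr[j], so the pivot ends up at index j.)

Hoare-style two-pointer partition with pivot = 27:

Initial array: [27, 38, 7, 10, 24, 9, 23, 8, 1]

Pointers start at i = 1, j = 8.
i stops at index 1 (arr[1]=38 > 27), j stops at index 8 (arr[8]=1 <= 27): swap arr[1] and arr[8], array becomes [27, 1, 7, 10, 24, 9, 23, 8, 38]
i ends at 8, j ends at 7: the pointers have crossed (j < i), so scanning stops.

Swap pivot arr[0] with arr[7] to place pivot at position 7: [8, 1, 7, 10, 24, 9, 23, 27, 38]
Pivot position: 7

After partitioning with pivot 27, the array becomes [8, 1, 7, 10, 24, 9, 23, 27, 38]. The pivot is placed at index 7. All elements to the left of the pivot are <= 27, and all elements to the right are > 27.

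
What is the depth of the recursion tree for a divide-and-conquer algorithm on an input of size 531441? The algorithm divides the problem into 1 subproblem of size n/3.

For divide and conquer with division factor 3:

Problem sizes at each level:
Level 0: 531441
Level 1: 177147
Level 2: 59049
Level 3: 19683
Level 4: 6561
Level 5: 2187
Level 6: 729
Level 7: 243
Level 8: 81
Level 9: 27
Level 10: 9
Level 11: 3
Level 12: 1

The root is level 0 and the size-1 base case is level 12 (the tree spans levels 0 through 12, i.e. 13 levels counting the root), so the depth is the number of divisions: log_3(531441) = 12

The recursion tree depth is log_3(531441) = 12. At each level, the problem size is divided by 3, so it takes 12 divisions to reduce to a base case of size 1. The algorithm makes 1 recursive call at each level.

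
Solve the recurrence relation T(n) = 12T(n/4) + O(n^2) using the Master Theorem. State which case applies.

Master Theorem for T(n) = 12T(n/4) + O(n^2):

a = 12, b = 4, c = 2
log_b(a) = log_4(12) = 1.7925

Case 3: c = 2 > log_4(12) = 1.7925
T(n) = O(n^2) = O(n^2)

For T(n) = 12T(n/4) + O(n^2): log_4(12) = 1.7925. This is Case 3 of the Master Theorem (c > log_b(a), work dominated by root), giving O(n^2).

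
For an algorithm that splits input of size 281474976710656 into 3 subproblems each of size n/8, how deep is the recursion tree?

For divide and conquer with division factor 8:

Problem sizes at each level:
Level 0: 281474976710656
Level 1: 35184372088832
Level 2: 4398046511104
Level 3: 549755813888
Level 4: 68719476736
Level 5: 8589934592
Level 6: 1073741824
Level 7: 134217728
Level 8: 16777216
Level 9: 2097152
Level 10: 262144
Level 11: 32768
Level 12: 4096
Level 13: 512
Level 14: 64
Level 15: 8
Level 16: 1

The root is level 0 and the size-1 base case is level 16 (the tree spans levels 0 through 16, i.e. 17 levels counting the root), so the depth is the number of divisions: log_8(281474976710656) = 16

The recursion tree depth is log_8(281474976710656) = 16. At each level, the problem size is divided by 8, so it takes 16 divisions to reduce to a base case of size 1. The algorithm makes 3 recursive calls at each level.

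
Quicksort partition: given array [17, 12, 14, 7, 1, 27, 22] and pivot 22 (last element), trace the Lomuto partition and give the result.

Lomuto partition with pivot = 22:

Initial array: [17, 12, 14, 7, 1, 27, 22]

arr[0]=17 <= 22: swap with position 0, array becomes [17, 12, 14, 7, 1, 27, 22]
arr[1]=12 <= 22: swap with position 1, array becomes [17, 12, 14, 7, 1, 27, 22]
arr[2]=14 <= 22: swap with position 2, array becomes [17, 12, 14, 7, 1, 27, 22]
arr[3]=7 <= 22: swap with position 3, array becomes [17, 12, 14, 7, 1, 27, 22]
arr[4]=1 <= 22: swap with position 4, array becomes [17, 12, 14, 7, 1, 27, 22]
arr[5]=27 > 22: no swap

Place pivot at position 5: [17, 12, 14, 7, 1, 22, 27]
Pivot position: 5

After partitioning with pivot 22, the array becomes [17, 12, 14, 7, 1, 22, 27]. The pivot is placed at index 5. All elements to the left of the pivot are <= 22, and all elements to the right are > 22.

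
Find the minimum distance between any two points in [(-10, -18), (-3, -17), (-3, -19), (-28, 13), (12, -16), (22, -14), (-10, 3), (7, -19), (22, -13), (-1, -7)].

Computing all pairwise distances among 10 points:

d((-10, -18), (-3, -17)) = 7.0711
d((-10, -18), (-3, -19)) = 7.0711
d((-10, -18), (-28, 13)) = 35.8469
d((-10, -18), (12, -16)) = 22.0907
d((-10, -18), (22, -14)) = 32.249
d((-10, -18), (-10, 3)) = 21.0
d((-10, -18), (7, -19)) = 17.0294
d((-10, -18), (22, -13)) = 32.3883
d((-10, -18), (-1, -7)) = 14.2127
d((-3, -17), (-3, -19)) = 2.0
d((-3, -17), (-28, 13)) = 39.0512
d((-3, -17), (12, -16)) = 15.0333
d((-3, -17), (22, -14)) = 25.1794
d((-3, -17), (-10, 3)) = 21.1896
d((-3, -17), (7, -19)) = 10.198
d((-3, -17), (22, -13)) = 25.318
d((-3, -17), (-1, -7)) = 10.198
d((-3, -19), (-28, 13)) = 40.6079
d((-3, -19), (12, -16)) = 15.2971
d((-3, -19), (22, -14)) = 25.4951
d((-3, -19), (-10, 3)) = 23.0868
d((-3, -19), (7, -19)) = 10.0
d((-3, -19), (22, -13)) = 25.7099
d((-3, -19), (-1, -7)) = 12.1655
d((-28, 13), (12, -16)) = 49.4065
d((-28, 13), (22, -14)) = 56.8243
d((-28, 13), (-10, 3)) = 20.5913
d((-28, 13), (7, -19)) = 47.4236
d((-28, 13), (22, -13)) = 56.356
d((-28, 13), (-1, -7)) = 33.6006
d((12, -16), (22, -14)) = 10.198
d((12, -16), (-10, 3)) = 29.0689
d((12, -16), (7, -19)) = 5.831
d((12, -16), (22, -13)) = 10.4403
d((12, -16), (-1, -7)) = 15.8114
d((22, -14), (-10, 3)) = 36.2353
d((22, -14), (7, -19)) = 15.8114
d((22, -14), (22, -13)) = 1.0 <-- minimum
d((22, -14), (-1, -7)) = 24.0416
d((-10, 3), (7, -19)) = 27.8029
d((-10, 3), (22, -13)) = 35.7771
d((-10, 3), (-1, -7)) = 13.4536
d((7, -19), (22, -13)) = 16.1555
d((7, -19), (-1, -7)) = 14.4222
d((22, -13), (-1, -7)) = 23.7697

Closest pair: (22, -14) and (22, -13) with distance 1.0

The closest pair is (22, -14) and (22, -13) with Euclidean distance 1.0. For 10 points, brute-force pairwise comparison is shown above. For large n, the divide-and-conquer algorithm (sort by x, recurse on halves, check the dividing strip) achieves O(n log n).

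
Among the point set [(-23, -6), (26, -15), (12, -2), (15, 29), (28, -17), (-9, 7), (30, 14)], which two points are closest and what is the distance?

Computing all pairwise distances among 7 points:

d((-23, -6), (26, -15)) = 49.8197
d((-23, -6), (12, -2)) = 35.2278
d((-23, -6), (15, 29)) = 51.6624
d((-23, -6), (28, -17)) = 52.1728
d((-23, -6), (-9, 7)) = 19.105
d((-23, -6), (30, 14)) = 56.648
d((26, -15), (12, -2)) = 19.105
d((26, -15), (15, 29)) = 45.3542
d((26, -15), (28, -17)) = 2.8284 <-- minimum
d((26, -15), (-9, 7)) = 41.3401
d((26, -15), (30, 14)) = 29.2746
d((12, -2), (15, 29)) = 31.1448
d((12, -2), (28, -17)) = 21.9317
d((12, -2), (-9, 7)) = 22.8473
d((12, -2), (30, 14)) = 24.0832
d((15, 29), (28, -17)) = 47.8017
d((15, 29), (-9, 7)) = 32.5576
d((15, 29), (30, 14)) = 21.2132
d((28, -17), (-9, 7)) = 44.1022
d((28, -17), (30, 14)) = 31.0644
d((-9, 7), (30, 14)) = 39.6232

Closest pair: (26, -15) and (28, -17) with distance 2.8284

The closest pair is (26, -15) and (28, -17) with Euclidean distance 2.8284. For 7 points, brute-force pairwise comparison is shown above. For large n, the divide-and-conquer algorithm (sort by x, recurse on halves, check the dividing strip) achieves O(n log n).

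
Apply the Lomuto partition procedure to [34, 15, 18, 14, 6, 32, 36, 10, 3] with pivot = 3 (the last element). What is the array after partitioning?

Lomuto partition with pivot = 3:

Initial array: [34, 15, 18, 14, 6, 32, 36, 10, 3]

arr[0]=34 > 3: no swap
arr[1]=15 > 3: no swap
arr[2]=18 > 3: no swap
arr[3]=14 > 3: no swap
arr[4]=6 > 3: no swap
arr[5]=32 > 3: no swap
arr[6]=36 > 3: no swap
arr[7]=10 > 3: no swap

Place pivot at position 0: [3, 15, 18, 14, 6, 32, 36, 10, 34]
Pivot position: 0

After partitioning with pivot 3, the array becomes [3, 15, 18, 14, 6, 32, 36, 10, 34]. The pivot is placed at index 0. All elements to the left of the pivot are <= 3, and all elements to the right are > 3.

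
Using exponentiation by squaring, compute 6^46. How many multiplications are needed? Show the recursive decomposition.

Computing 6^46 by squaring (build up from 6^1; each line after the first costs one multiplication):

6^1 = 6
6^2 = (6^1)^2 = 6^2 = 36
6^4 = (6^2)^2 = 36^2 = 1296
6^5 = 6 * 6^4 = 6 * 1296 = 7776
6^10 = (6^5)^2 = 7776^2 = 60466176
6^11 = 6 * 6^10 = 6 * 60466176 = 362797056
6^22 = (6^11)^2 = 362797056^2 = 131621703842267136
6^23 = 6 * 6^22 = 6 * 131621703842267136 = 789730223053602816
6^46 = (6^23)^2 = 789730223053602816^2 = 623673825204293256669089197883129856

Result: 623673825204293256669089197883129856
Multiplications needed: 8 (8 lines after 6^1)

6^46 = 623673825204293256669089197883129856. Using exponentiation by squaring, this requires 8 multiplications. The key idea: if the exponent is even, square the half-power; if odd, multiply by the base once.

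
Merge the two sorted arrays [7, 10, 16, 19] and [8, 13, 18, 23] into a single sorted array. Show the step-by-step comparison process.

Merging process:

Compare 7 vs 8: take 7 from left. Merged: [7]
Compare 10 vs 8: take 8 from right. Merged: [7, 8]
Compare 10 vs 13: take 10 from left. Merged: [7, 8, 10]
Compare 16 vs 13: take 13 from right. Merged: [7, 8, 10, 13]
Compare 16 vs 18: take 16 from left. Merged: [7, 8, 10, 13, 16]
Compare 19 vs 18: take 18 from right. Merged: [7, 8, 10, 13, 16, 18]
Compare 19 vs 23: take 19 from left. Merged: [7, 8, 10, 13, 16, 18, 19]
Append remaining from right: [23]. Merged: [7, 8, 10, 13, 16, 18, 19, 23]

Final merged array: [7, 8, 10, 13, 16, 18, 19, 23]
Total comparisons: 7

The merged array is [7, 8, 10, 13, 16, 18, 19, 23], requiring 7 comparisons. The merge step runs in O(n) time where n is the total number of elements.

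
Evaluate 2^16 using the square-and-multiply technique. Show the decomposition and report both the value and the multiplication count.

Computing 2^16 by squaring (build up from 2^1; each line after the first costs one multiplication):

2^1 = 2
2^2 = (2^1)^2 = 2^2 = 4
2^4 = (2^2)^2 = 4^2 = 16
2^8 = (2^4)^2 = 16^2 = 256
2^16 = (2^8)^2 = 256^2 = 65536

Result: 65536
Multiplications needed: 4 (4 lines after 2^1)

2^16 = 65536. Using exponentiation by squaring, this requires 4 multiplications. The key idea: if the exponent is even, square the half-power; if odd, multiply by the base once.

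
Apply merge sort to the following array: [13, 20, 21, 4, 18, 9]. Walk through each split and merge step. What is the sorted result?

Merge sort trace:

Split: [13, 20, 21, 4, 18, 9] -> [13, 20, 21] and [4, 18, 9]
  Split: [13, 20, 21] -> [13] and [20, 21]
    Split: [20, 21] -> [20] and [21]
    Merge: [20] + [21] -> [20, 21]
  Merge: [13] + [20, 21] -> [13, 20, 21]
  Split: [4, 18, 9] -> [4] and [18, 9]
    Split: [18, 9] -> [18] and [9]
    Merge: [18] + [9] -> [9, 18]
  Merge: [4] + [9, 18] -> [4, 9, 18]
Merge: [13, 20, 21] + [4, 9, 18] -> [4, 9, 13, 18, 20, 21]

Final sorted array: [4, 9, 13, 18, 20, 21]

The merge sort proceeds by recursively splitting the array and merging sorted halves.
After all merges, the sorted array is [4, 9, 13, 18, 20, 21].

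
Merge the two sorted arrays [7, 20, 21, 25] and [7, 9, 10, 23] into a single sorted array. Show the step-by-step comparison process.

Merging process:

Compare 7 vs 7: take 7 from left. Merged: [7]
Compare 20 vs 7: take 7 from right. Merged: [7, 7]
Compare 20 vs 9: take 9 from right. Merged: [7, 7, 9]
Compare 20 vs 10: take 10 from right. Merged: [7, 7, 9, 10]
Compare 20 vs 23: take 20 from left. Merged: [7, 7, 9, 10, 20]
Compare 21 vs 23: take 21 from left. Merged: [7, 7, 9, 10, 20, 21]
Compare 25 vs 23: take 23 from right. Merged: [7, 7, 9, 10, 20, 21, 23]
Append remaining from left: [25]. Merged: [7, 7, 9, 10, 20, 21, 23, 25]

Final merged array: [7, 7, 9, 10, 20, 21, 23, 25]
Total comparisons: 7

The merged array is [7, 7, 9, 10, 20, 21, 23, 25], requiring 7 comparisons. The merge step runs in O(n) time where n is the total number of elements.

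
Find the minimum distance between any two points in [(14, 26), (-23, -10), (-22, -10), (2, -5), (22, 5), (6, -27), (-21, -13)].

Computing all pairwise distances among 7 points:

d((14, 26), (-23, -10)) = 51.6236
d((14, 26), (-22, -10)) = 50.9117
d((14, 26), (2, -5)) = 33.2415
d((14, 26), (22, 5)) = 22.4722
d((14, 26), (6, -27)) = 53.6004
d((14, 26), (-21, -13)) = 52.4023
d((-23, -10), (-22, -10)) = 1.0 <-- minimum
d((-23, -10), (2, -5)) = 25.4951
d((-23, -10), (22, 5)) = 47.4342
d((-23, -10), (6, -27)) = 33.6155
d((-23, -10), (-21, -13)) = 3.6056
d((-22, -10), (2, -5)) = 24.5153
d((-22, -10), (22, 5)) = 46.4866
d((-22, -10), (6, -27)) = 32.7567
d((-22, -10), (-21, -13)) = 3.1623
d((2, -5), (22, 5)) = 22.3607
d((2, -5), (6, -27)) = 22.3607
d((2, -5), (-21, -13)) = 24.3516
d((22, 5), (6, -27)) = 35.7771
d((22, 5), (-21, -13)) = 46.6154
d((6, -27), (-21, -13)) = 30.4138

Closest pair: (-23, -10) and (-22, -10) with distance 1.0

The closest pair is (-23, -10) and (-22, -10) with Euclidean distance 1.0. For 7 points, brute-force pairwise comparison is shown above. For large n, the divide-and-conquer algorithm (sort by x, recurse on halves, check the dividing strip) achieves O(n log n).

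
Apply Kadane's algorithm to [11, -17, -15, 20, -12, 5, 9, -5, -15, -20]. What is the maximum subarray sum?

Using Kadane's algorithm on [11, -17, -15, 20, -12, 5, 9, -5, -15, -20]:

Scanning through the array:
Position 1 (value -17): max_ending_here = -6, max_so_far = 11
Position 2 (value -15): max_ending_here = -15, max_so_far = 11
Position 3 (value 20): max_ending_here = 20, max_so_far = 20
Position 4 (value -12): max_ending_here = 8, max_so_far = 20
Position 5 (value 5): max_ending_here = 13, max_so_far = 20
Position 6 (value 9): max_ending_here = 22, max_so_far = 22
Position 7 (value -5): max_ending_here = 17, max_so_far = 22
Position 8 (value -15): max_ending_here = 2, max_so_far = 22
Position 9 (value -20): max_ending_here = -18, max_so_far = 22

Maximum subarray: [20, -12, 5, 9]
Maximum sum: 22

The maximum subarray is [20, -12, 5, 9] with sum 22. This subarray runs from index 3 to index 6.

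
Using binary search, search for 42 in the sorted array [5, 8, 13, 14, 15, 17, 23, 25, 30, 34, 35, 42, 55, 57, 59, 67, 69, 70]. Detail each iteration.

Binary search for 42 in [5, 8, 13, 14, 15, 17, 23, 25, 30, 34, 35, 42, 55, 57, 59, 67, 69, 70]:

lo=0, hi=17, mid=8, arr[mid]=30 -> 30 < 42, search right half
lo=9, hi=17, mid=13, arr[mid]=57 -> 57 > 42, search left half
lo=9, hi=12, mid=10, arr[mid]=35 -> 35 < 42, search right half
lo=11, hi=12, mid=11, arr[mid]=42 -> Found target at index 11!

Binary search finds 42 at index 11 after 4 comparisons. The search repeatedly halves the search space by comparing with the middle element.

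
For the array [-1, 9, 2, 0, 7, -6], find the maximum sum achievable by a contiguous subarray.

Using Kadane's algorithm on [-1, 9, 2, 0, 7, -6]:

Scanning through the array:
Position 1 (value 9): max_ending_here = 9, max_so_far = 9
Position 2 (value 2): max_ending_here = 11, max_so_far = 11
Position 3 (value 0): max_ending_here = 11, max_so_far = 11
Position 4 (value 7): max_ending_here = 18, max_so_far = 18
Position 5 (value -6): max_ending_here = 12, max_so_far = 18

Maximum subarray: [9, 2, 0, 7]
Maximum sum: 18

The maximum subarray is [9, 2, 0, 7] with sum 18. This subarray runs from index 1 to index 4.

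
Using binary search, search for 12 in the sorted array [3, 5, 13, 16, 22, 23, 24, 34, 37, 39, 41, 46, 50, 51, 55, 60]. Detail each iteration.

Binary search for 12 in [3, 5, 13, 16, 22, 23, 24, 34, 37, 39, 41, 46, 50, 51, 55, 60]:

lo=0, hi=15, mid=7, arr[mid]=34 -> 34 > 12, search left half
lo=0, hi=6, mid=3, arr[mid]=16 -> 16 > 12, search left half
lo=0, hi=2, mid=1, arr[mid]=5 -> 5 < 12, search right half
lo=2, hi=2, mid=2, arr[mid]=13 -> 13 > 12, search left half
lo=2 > hi=1, target 12 not found

Binary search determines that 12 is not in the array after 4 comparisons. The search space was exhausted without finding the target.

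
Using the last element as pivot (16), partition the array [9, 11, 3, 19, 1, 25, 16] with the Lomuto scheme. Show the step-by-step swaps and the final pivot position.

Lomuto partition with pivot = 16:

Initial array: [9, 11, 3, 19, 1, 25, 16]

arr[0]=9 <= 16: swap with position 0, array becomes [9, 11, 3, 19, 1, 25, 16]
arr[1]=11 <= 16: swap with position 1, array becomes [9, 11, 3, 19, 1, 25, 16]
arr[2]=3 <= 16: swap with position 2, array becomes [9, 11, 3, 19, 1, 25, 16]
arr[3]=19 > 16: no swap
arr[4]=1 <= 16: swap with position 3, array becomes [9, 11, 3, 1, 19, 25, 16]
arr[5]=25 > 16: no swap

Place pivot at position 4: [9, 11, 3, 1, 16, 25, 19]
Pivot position: 4

After partitioning with pivot 16, the array becomes [9, 11, 3, 1, 16, 25, 19]. The pivot is placed at index 4. All elements to the left of the pivot are <= 16, and all elements to the right are > 16.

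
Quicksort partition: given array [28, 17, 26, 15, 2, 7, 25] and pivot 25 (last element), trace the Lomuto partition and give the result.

Lomuto partition with pivot = 25:

Initial array: [28, 17, 26, 15, 2, 7, 25]

arr[0]=28 > 25: no swap
arr[1]=17 <= 25: swap with position 0, array becomes [17, 28, 26, 15, 2, 7, 25]
arr[2]=26 > 25: no swap
arr[3]=15 <= 25: swap with position 1, array becomes [17, 15, 26, 28, 2, 7, 25]
arr[4]=2 <= 25: swap with position 2, array becomes [17, 15, 2, 28, 26, 7, 25]
arr[5]=7 <= 25: swap with position 3, array becomes [17, 15, 2, 7, 26, 28, 25]

Place pivot at position 4: [17, 15, 2, 7, 25, 28, 26]
Pivot position: 4

After partitioning with pivot 25, the array becomes [17, 15, 2, 7, 25, 28, 26]. The pivot is placed at index 4. All elements to the left of the pivot are <= 25, and all elements to the right are > 25.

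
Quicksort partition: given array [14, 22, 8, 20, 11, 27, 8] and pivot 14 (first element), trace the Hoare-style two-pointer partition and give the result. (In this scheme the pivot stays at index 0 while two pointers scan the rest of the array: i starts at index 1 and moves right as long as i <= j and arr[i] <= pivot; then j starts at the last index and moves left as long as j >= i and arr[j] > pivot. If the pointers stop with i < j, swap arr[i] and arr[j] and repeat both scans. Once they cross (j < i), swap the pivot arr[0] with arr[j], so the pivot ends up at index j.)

Hoare-style two-pointer partition with pivot = 14:

Initial array: [14, 22, 8, 20, 11, 27, 8]

Pointers start at i = 1, j = 6.
i stops at index 1 (arr[1]=22 > 14), j stops at index 6 (arr[6]=8 <= 14): swap arr[1] and arr[6], array becomes [14, 8, 8, 20, 11, 27, 22]
i stops at index 3 (arr[3]=20 > 14), j stops at index 4 (arr[4]=11 <= 14): swap arr[3] and arr[4], array becomes [14, 8, 8, 11, 20, 27, 22]
i ends at 4, j ends at 3: the pointers have crossed (j < i), so scanning stops.

Swap pivot arr[0] with arr[3] to place pivot at position 3: [11, 8, 8, 14, 20, 27, 22]
Pivot position: 3

After partitioning with pivot 14, the array becomes [11, 8, 8, 14, 20, 27, 22]. The pivot is placed at index 3. All elements to the left of the pivot are <= 14, and all elements to the right are > 14.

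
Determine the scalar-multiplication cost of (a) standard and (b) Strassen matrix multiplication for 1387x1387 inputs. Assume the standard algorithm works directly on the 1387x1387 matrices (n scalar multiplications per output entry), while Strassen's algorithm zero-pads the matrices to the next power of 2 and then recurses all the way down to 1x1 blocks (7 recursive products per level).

Matrix multiplication for 1387x1387 matrices:

Strassen's algorithm requires power-of-2 dimensions. Pad 1387x1387 to 2048x2048 (next power of 2).

Standard algorithm: 1387^3 = 2668267603 multiplications
Strassen's algorithm: 7^(log2(2048)) = 7^11 = 1977326743 multiplications
Savings: 2668267603 - 1977326743 = 690940860 multiplications

Standard: 2668267603 multiplications (1387^3). Strassen: 1977326743 multiplications (7^11, after padding to 2048x2048). Strassen reduces 8 recursive multiplications to 7 at each level.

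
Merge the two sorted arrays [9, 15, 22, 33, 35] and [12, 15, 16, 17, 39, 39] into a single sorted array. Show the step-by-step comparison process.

Merging process:

Compare 9 vs 12: take 9 from left. Merged: [9]
Compare 15 vs 12: take 12 from right. Merged: [9, 12]
Compare 15 vs 15: take 15 from left. Merged: [9, 12, 15]
Compare 22 vs 15: take 15 from right. Merged: [9, 12, 15, 15]
Compare 22 vs 16: take 16 from right. Merged: [9, 12, 15, 15, 16]
Compare 22 vs 17: take 17 from right. Merged: [9, 12, 15, 15, 16, 17]
Compare 22 vs 39: take 22 from left. Merged: [9, 12, 15, 15, 16, 17, 22]
Compare 33 vs 39: take 33 from left. Merged: [9, 12, 15, 15, 16, 17, 22, 33]
Compare 35 vs 39: take 35 from left. Merged: [9, 12, 15, 15, 16, 17, 22, 33, 35]
Append remaining from right: [39, 39]. Merged: [9, 12, 15, 15, 16, 17, 22, 33, 35, 39, 39]

Final merged array: [9, 12, 15, 15, 16, 17, 22, 33, 35, 39, 39]
Total comparisons: 9

The merged array is [9, 12, 15, 15, 16, 17, 22, 33, 35, 39, 39], requiring 9 comparisons. The merge step runs in O(n) time where n is the total number of elements.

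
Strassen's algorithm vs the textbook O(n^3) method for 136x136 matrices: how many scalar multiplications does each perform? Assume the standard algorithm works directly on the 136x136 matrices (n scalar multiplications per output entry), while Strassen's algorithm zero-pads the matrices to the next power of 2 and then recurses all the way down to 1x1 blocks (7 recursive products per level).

Matrix multiplication for 136x136 matrices:

Strassen's algorithm requires power-of-2 dimensions. Pad 136x136 to 256x256 (next power of 2).

Standard algorithm: 136^3 = 2515456 multiplications
Strassen's algorithm: 7^(log2(256)) = 7^8 = 5764801 multiplications
Difference: 2515456 - 5764801 = -3249345 (Strassen uses MORE here due to padding overhead — for small or just-over-power-of-2 n, padding can outweigh the per-level savings)

Standard: 2515456 multiplications (136^3). Strassen: 5764801 multiplications (7^8, after padding to 256x256). Strassen reduces 8 recursive multiplications to 7 at each level.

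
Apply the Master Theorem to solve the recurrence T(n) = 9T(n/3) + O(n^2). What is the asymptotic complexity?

Master Theorem for T(n) = 9T(n/3) + O(n^2):

a = 9, b = 3, c = 2
log_b(a) = log_3(9) = 2.0000

Case 2: c = 2 = log_3(9) = 2.0000
T(n) = O(n^2 log n) = O(n^2 log n)

For T(n) = 9T(n/3) + O(n^2): log_3(9) = 2.0000. This is Case 2 of the Master Theorem (c = log_b(a), equal work at all levels), giving O(n^2 log n).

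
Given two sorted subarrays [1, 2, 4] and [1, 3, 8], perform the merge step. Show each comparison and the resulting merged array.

Merging process:

Compare 1 vs 1: take 1 from left. Merged: [1]
Compare 2 vs 1: take 1 from right. Merged: [1, 1]
Compare 2 vs 3: take 2 from left. Merged: [1, 1, 2]
Compare 4 vs 3: take 3 from right. Merged: [1, 1, 2, 3]
Compare 4 vs 8: take 4 from left. Merged: [1, 1, 2, 3, 4]
Append remaining from right: [8]. Merged: [1, 1, 2, 3, 4, 8]

Final merged array: [1, 1, 2, 3, 4, 8]
Total comparisons: 5

The merged array is [1, 1, 2, 3, 4, 8], requiring 5 comparisons. The merge step runs in O(n) time where n is the total number of elements.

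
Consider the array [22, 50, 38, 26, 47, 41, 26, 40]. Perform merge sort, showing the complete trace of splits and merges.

Merge sort trace:

Split: [22, 50, 38, 26, 47, 41, 26, 40] -> [22, 50, 38, 26] and [47, 41, 26, 40]
  Split: [22, 50, 38, 26] -> [22, 50] and [38, 26]
    Split: [22, 50] -> [22] and [50]
    Merge: [22] + [50] -> [22, 50]
    Split: [38, 26] -> [38] and [26]
    Merge: [38] + [26] -> [26, 38]
  Merge: [22, 50] + [26, 38] -> [22, 26, 38, 50]
  Split: [47, 41, 26, 40] -> [47, 41] and [26, 40]
    Split: [47, 41] -> [47] and [41]
    Merge: [47] + [41] -> [41, 47]
    Split: [26, 40] -> [26] and [40]
    Merge: [26] + [40] -> [26, 40]
  Merge: [41, 47] + [26, 40] -> [26, 40, 41, 47]
Merge: [22, 26, 38, 50] + [26, 40, 41, 47] -> [22, 26, 26, 38, 40, 41, 47, 50]

Final sorted array: [22, 26, 26, 38, 40, 41, 47, 50]

The merge sort proceeds by recursively splitting the array and merging sorted halves.
After all merges, the sorted array is [22, 26, 26, 38, 40, 41, 47, 50].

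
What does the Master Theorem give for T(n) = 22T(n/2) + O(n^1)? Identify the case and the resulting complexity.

Master Theorem for T(n) = 22T(n/2) + O(n^1):

a = 22, b = 2, c = 1
log_b(a) = log_2(22) = 4.4594

Case 1: c = 1 < log_2(22) = 4.4594
T(n) = O(n^(log_2 22))

For T(n) = 22T(n/2) + O(n^1): log_2(22) = 4.4594. This is Case 1 of the Master Theorem (c < log_b(a), work dominated by leaves), giving O(n^(log_2 22)).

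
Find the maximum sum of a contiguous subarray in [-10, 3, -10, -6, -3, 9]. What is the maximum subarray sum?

Using Kadane's algorithm on [-10, 3, -10, -6, -3, 9]:

Scanning through the array:
Position 1 (value 3): max_ending_here = 3, max_so_far = 3
Position 2 (value -10): max_ending_here = -7, max_so_far = 3
Position 3 (value -6): max_ending_here = -6, max_so_far = 3
Position 4 (value -3): max_ending_here = -3, max_so_far = 3
Position 5 (value 9): max_ending_here = 9, max_so_far = 9

Maximum subarray: [9]
Maximum sum: 9

The maximum subarray is [9] with sum 9. This subarray runs from index 5 to index 5.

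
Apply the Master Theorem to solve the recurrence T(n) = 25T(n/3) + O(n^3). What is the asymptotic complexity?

Master Theorem for T(n) = 25T(n/3) + O(n^3):

a = 25, b = 3, c = 3
log_b(a) = log_3(25) = 2.9299

Case 3: c = 3 > log_3(25) = 2.9299
T(n) = O(n^3) = O(n^3)

For T(n) = 25T(n/3) + O(n^3): log_3(25) = 2.9299. This is Case 3 of the Master Theorem (c > log_b(a), work dominated by root), giving O(n^3).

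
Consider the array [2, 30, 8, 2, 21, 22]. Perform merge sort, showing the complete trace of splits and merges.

Merge sort trace:

Split: [2, 30, 8, 2, 21, 22] -> [2, 30, 8] and [2, 21, 22]
  Split: [2, 30, 8] -> [2] and [30, 8]
    Split: [30, 8] -> [30] and [8]
    Merge: [30] + [8] -> [8, 30]
  Merge: [2] + [8, 30] -> [2, 8, 30]
  Split: [2, 21, 22] -> [2] and [21, 22]
    Split: [21, 22] -> [21] and [22]
    Merge: [21] + [22] -> [21, 22]
  Merge: [2] + [21, 22] -> [2, 21, 22]
Merge: [2, 8, 30] + [2, 21, 22] -> [2, 2, 8, 21, 22, 30]

Final sorted array: [2, 2, 8, 21, 22, 30]

The merge sort proceeds by recursively splitting the array and merging sorted halves.
After all merges, the sorted array is [2, 2, 8, 21, 22, 30].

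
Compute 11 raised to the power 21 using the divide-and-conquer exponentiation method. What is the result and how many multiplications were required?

Computing 11^21 by squaring (build up from 11^1; each line after the first costs one multiplication):

11^1 = 11
11^2 = (11^1)^2 = 11^2 = 121
11^4 = (11^2)^2 = 121^2 = 14641
11^5 = 11 * 11^4 = 11 * 14641 = 161051
11^10 = (11^5)^2 = 161051^2 = 25937424601
11^20 = (11^10)^2 = 25937424601^2 = 672749994932560009201
11^21 = 11 * 11^20 = 11 * 672749994932560009201 = 7400249944258160101211

Result: 7400249944258160101211
Multiplications needed: 6 (6 lines after 11^1)

11^21 = 7400249944258160101211. Using exponentiation by squaring, this requires 6 multiplications. The key idea: if the exponent is even, square the half-power; if odd, multiply by the base once.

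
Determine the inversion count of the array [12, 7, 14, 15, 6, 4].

Finding inversions in [12, 7, 14, 15, 6, 4]:

(0, 1): arr[0]=12 > arr[1]=7
(0, 4): arr[0]=12 > arr[4]=6
(0, 5): arr[0]=12 > arr[5]=4
(1, 4): arr[1]=7 > arr[4]=6
(1, 5): arr[1]=7 > arr[5]=4
(2, 4): arr[2]=14 > arr[4]=6
(2, 5): arr[2]=14 > arr[5]=4
(3, 4): arr[3]=15 > arr[4]=6
(3, 5): arr[3]=15 > arr[5]=4
(4, 5): arr[4]=6 > arr[5]=4

Total inversions: 10

The array has 10 inversion(s): (0,1), (0,4), (0,5), (1,4), (1,5), (2,4), (2,5), (3,4), (3,5), (4,5). Each pair (i,j) satisfies i < j and arr[i] > arr[j].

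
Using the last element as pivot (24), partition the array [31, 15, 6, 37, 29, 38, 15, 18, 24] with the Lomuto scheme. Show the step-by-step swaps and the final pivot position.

Lomuto partition with pivot = 24:

Initial array: [31, 15, 6, 37, 29, 38, 15, 18, 24]

arr[0]=31 > 24: no swap
arr[1]=15 <= 24: swap with position 0, array becomes [15, 31, 6, 37, 29, 38, 15, 18, 24]
arr[2]=6 <= 24: swap with position 1, array becomes [15, 6, 31, 37, 29, 38, 15, 18, 24]
arr[3]=37 > 24: no swap
arr[4]=29 > 24: no swap
arr[5]=38 > 24: no swap
arr[6]=15 <= 24: swap with position 2, array becomes [15, 6, 15, 37, 29, 38, 31, 18, 24]
arr[7]=18 <= 24: swap with position 3, array becomes [15, 6, 15, 18, 29, 38, 31, 37, 24]

Place pivot at position 4: [15, 6, 15, 18, 24, 38, 31, 37, 29]
Pivot position: 4

After partitioning with pivot 24, the array becomes [15, 6, 15, 18, 24, 38, 31, 37, 29]. The pivot is placed at index 4. All elements to the left of the pivot are <= 24, and all elements to the right are > 24.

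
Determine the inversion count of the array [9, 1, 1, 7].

Finding inversions in [9, 1, 1, 7]:

(0, 1): arr[0]=9 > arr[1]=1
(0, 2): arr[0]=9 > arr[2]=1
(0, 3): arr[0]=9 > arr[3]=7

Total inversions: 3

The array has 3 inversion(s): (0,1), (0,2), (0,3). Each pair (i,j) satisfies i < j and arr[i] > arr[j].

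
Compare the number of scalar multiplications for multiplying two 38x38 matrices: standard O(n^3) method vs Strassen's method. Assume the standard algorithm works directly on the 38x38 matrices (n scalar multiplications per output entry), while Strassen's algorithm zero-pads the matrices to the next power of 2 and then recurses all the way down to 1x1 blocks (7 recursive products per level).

Matrix multiplication for 38x38 matrices:

Strassen's algorithm requires power-of-2 dimensions. Pad 38x38 to 64x64 (next power of 2).

Standard algorithm: 38^3 = 54872 multiplications
Strassen's algorithm: 7^(log2(64)) = 7^6 = 117649 multiplications
Difference: 54872 - 117649 = -62777 (Strassen uses MORE here due to padding overhead — for small or just-over-power-of-2 n, padding can outweigh the per-level savings)

Standard: 54872 multiplications (38^3). Strassen: 117649 multiplications (7^6, after padding to 64x64). Strassen reduces 8 recursive multiplications to 7 at each level.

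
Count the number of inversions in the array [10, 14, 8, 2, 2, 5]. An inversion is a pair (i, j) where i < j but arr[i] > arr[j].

Finding inversions in [10, 14, 8, 2, 2, 5]:

(0, 2): arr[0]=10 > arr[2]=8
(0, 3): arr[0]=10 > arr[3]=2
(0, 4): arr[0]=10 > arr[4]=2
(0, 5): arr[0]=10 > arr[5]=5
(1, 2): arr[1]=14 > arr[2]=8
(1, 3): arr[1]=14 > arr[3]=2
(1, 4): arr[1]=14 > arr[4]=2
(1, 5): arr[1]=14 > arr[5]=5
(2, 3): arr[2]=8 > arr[3]=2
(2, 4): arr[2]=8 > arr[4]=2
(2, 5): arr[2]=8 > arr[5]=5

Total inversions: 11

The array has 11 inversion(s): (0,2), (0,3), (0,4), (0,5), (1,2), (1,3), (1,4), (1,5), (2,3), (2,4), (2,5). Each pair (i,j) satisfies i < j and arr[i] > arr[j].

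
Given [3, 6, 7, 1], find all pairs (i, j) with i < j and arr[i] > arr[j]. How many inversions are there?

Finding inversions in [3, 6, 7, 1]:

(0, 3): arr[0]=3 > arr[3]=1
(1, 3): arr[1]=6 > arr[3]=1
(2, 3): arr[2]=7 > arr[3]=1

Total inversions: 3

The array has 3 inversion(s): (0,3), (1,3), (2,3). Each pair (i,j) satisfies i < j and arr[i] > arr[j].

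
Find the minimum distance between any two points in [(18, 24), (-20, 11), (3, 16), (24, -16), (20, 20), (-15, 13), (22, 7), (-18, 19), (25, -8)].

Computing all pairwise distances among 9 points:

d((18, 24), (-20, 11)) = 40.1622
d((18, 24), (3, 16)) = 17.0
d((18, 24), (24, -16)) = 40.4475
d((18, 24), (20, 20)) = 4.4721 <-- minimum
d((18, 24), (-15, 13)) = 34.7851
d((18, 24), (22, 7)) = 17.4642
d((18, 24), (-18, 19)) = 36.3456
d((18, 24), (25, -8)) = 32.7567
d((-20, 11), (3, 16)) = 23.5372
d((-20, 11), (24, -16)) = 51.6236
d((-20, 11), (20, 20)) = 41.0
d((-20, 11), (-15, 13)) = 5.3852
d((-20, 11), (22, 7)) = 42.19
d((-20, 11), (-18, 19)) = 8.2462
d((-20, 11), (25, -8)) = 48.8467
d((3, 16), (24, -16)) = 38.2753
d((3, 16), (20, 20)) = 17.4642
d((3, 16), (-15, 13)) = 18.2483
d((3, 16), (22, 7)) = 21.0238
d((3, 16), (-18, 19)) = 21.2132
d((3, 16), (25, -8)) = 32.5576
d((24, -16), (20, 20)) = 36.2215
d((24, -16), (-15, 13)) = 48.6004
d((24, -16), (22, 7)) = 23.0868
d((24, -16), (-18, 19)) = 54.6717
d((24, -16), (25, -8)) = 8.0623
d((20, 20), (-15, 13)) = 35.6931
d((20, 20), (22, 7)) = 13.1529
d((20, 20), (-18, 19)) = 38.0132
d((20, 20), (25, -8)) = 28.4429
d((-15, 13), (22, 7)) = 37.4833
d((-15, 13), (-18, 19)) = 6.7082
d((-15, 13), (25, -8)) = 45.1774
d((22, 7), (-18, 19)) = 41.7612
d((22, 7), (25, -8)) = 15.2971
d((-18, 19), (25, -8)) = 50.774

Closest pair: (18, 24) and (20, 20) with distance 4.4721

The closest pair is (18, 24) and (20, 20) with Euclidean distance 4.4721. For 9 points, brute-force pairwise comparison is shown above. For large n, the divide-and-conquer algorithm (sort by x, recurse on halves, check the dividing strip) achieves O(n log n).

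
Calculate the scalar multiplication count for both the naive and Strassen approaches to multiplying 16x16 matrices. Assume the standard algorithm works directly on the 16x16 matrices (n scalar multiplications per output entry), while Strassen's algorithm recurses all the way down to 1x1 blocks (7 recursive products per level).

Matrix multiplication for 16x16 matrices:

Standard algorithm: 16^3 = 4096 multiplications
Strassen's algorithm: 7^(log2(16)) = 7^4 = 2401 multiplications
Savings: 4096 - 2401 = 1695 multiplications

Standard: 4096 multiplications (16^3). Strassen: 2401 multiplications (7^4). Strassen reduces 8 recursive multiplications to 7 at each level.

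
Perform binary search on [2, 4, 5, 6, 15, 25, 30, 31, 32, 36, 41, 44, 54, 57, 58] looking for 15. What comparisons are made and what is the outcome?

Binary search for 15 in [2, 4, 5, 6, 15, 25, 30, 31, 32, 36, 41, 44, 54, 57, 58]:

lo=0, hi=14, mid=7, arr[mid]=31 -> 31 > 15, search left half
lo=0, hi=6, mid=3, arr[mid]=6 -> 6 < 15, search right half
lo=4, hi=6, mid=5, arr[mid]=25 -> 25 > 15, search left half
lo=4, hi=4, mid=4, arr[mid]=15 -> Found target at index 4!

Binary search finds 15 at index 4 after 4 comparisons. The search repeatedly halves the search space by comparing with the middle element.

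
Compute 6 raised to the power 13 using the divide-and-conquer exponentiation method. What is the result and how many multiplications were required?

Computing 6^13 by squaring (build up from 6^1; each line after the first costs one multiplication):

6^1 = 6
6^2 = (6^1)^2 = 6^2 = 36
6^3 = 6 * 6^2 = 6 * 36 = 216
6^6 = (6^3)^2 = 216^2 = 46656
6^12 = (6^6)^2 = 46656^2 = 2176782336
6^13 = 6 * 6^12 = 6 * 2176782336 = 13060694016

Result: 13060694016
Multiplications needed: 5 (5 lines after 6^1)

6^13 = 13060694016. Using exponentiation by squaring, this requires 5 multiplications. The key idea: if the exponent is even, square the half-power; if odd, multiply by the base once.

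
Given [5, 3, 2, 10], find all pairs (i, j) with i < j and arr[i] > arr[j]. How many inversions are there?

Finding inversions in [5, 3, 2, 10]:

(0, 1): arr[0]=5 > arr[1]=3
(0, 2): arr[0]=5 > arr[2]=2
(1, 2): arr[1]=3 > arr[2]=2

Total inversions: 3

The array has 3 inversion(s): (0,1), (0,2), (1,2). Each pair (i,j) satisfies i < j and arr[i] > arr[j].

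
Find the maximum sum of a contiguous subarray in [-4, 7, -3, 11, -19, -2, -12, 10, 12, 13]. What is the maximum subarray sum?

Using Kadane's algorithm on [-4, 7, -3, 11, -19, -2, -12, 10, 12, 13]:

Scanning through the array:
Position 1 (value 7): max_ending_here = 7, max_so_far = 7
Position 2 (value -3): max_ending_here = 4, max_so_far = 7
Position 3 (value 11): max_ending_here = 15, max_so_far = 15
Position 4 (value -19): max_ending_here = -4, max_so_far = 15
Position 5 (value -2): max_ending_here = -2, max_so_far = 15
Position 6 (value -12): max_ending_here = -12, max_so_far = 15
Position 7 (value 10): max_ending_here = 10, max_so_far = 15
Position 8 (value 12): max_ending_here = 22, max_so_far = 22
Position 9 (value 13): max_ending_here = 35, max_so_far = 35

Maximum subarray: [10, 12, 13]
Maximum sum: 35

The maximum subarray is [10, 12, 13] with sum 35. This subarray runs from index 7 to index 9.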